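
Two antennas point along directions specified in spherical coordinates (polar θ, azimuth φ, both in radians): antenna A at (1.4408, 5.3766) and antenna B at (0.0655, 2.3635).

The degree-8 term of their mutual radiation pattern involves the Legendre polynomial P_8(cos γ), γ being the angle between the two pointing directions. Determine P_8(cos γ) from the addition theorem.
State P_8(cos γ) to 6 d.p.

Expand P_8 via completeness: Σ_{m} conj(Y_{8,m}) at Ω₁ times Y_{8,m} at Ω₂ —
  m=-8: Y*=(0.272475, -0.397167)  Y=(0.000000, -0.000000)  product (0.000000, -0.000000)
  m=-7: Y*=(0.251372, -0.015835)  Y=(-0.000000, 0.000000)  product (-0.000000, 0.000000)
  m=-6: Y*=(-0.177867, -0.199907)  Y=(-0.000000, -0.000000)  product (-0.000000, 0.000000)
  m=-5: Y*=(0.049559, -0.273184)  Y=(0.000009, 0.000008)  product (0.000003, -0.000002)
  m=-4: Y*=(-0.168238, 0.088604)  Y=(-0.000245, 0.000007)  product (0.000041, -0.000023)
  m=-3: Y*=(-0.259236, -0.116339)  Y=(0.002666, -0.002786)  product (-0.001015, 0.000412)
  m=-2: Y*=(0.036928, 0.149363)  Y=(0.000631, 0.043179)  product (-0.006426, 0.001689)
  m=-1: Y*=(-0.176008, 0.224822)  Y=(-0.221518, -0.218305)  product (0.088069, -0.011379)
  m=+0: Y*=(0.142910, -0.000000)  Y=(1.074990, 0.000000)  product (0.153627, 0.000000)
  m=+1: Y*=(0.176008, 0.224822)  Y=(0.221518, -0.218305)  product (0.088069, 0.011379)
  m=+2: Y*=(0.036928, -0.149363)  Y=(0.000631, -0.043179)  product (-0.006426, -0.001689)
  m=+3: Y*=(0.259236, -0.116339)  Y=(-0.002666, -0.002786)  product (-0.001015, -0.000412)
  m=+4: Y*=(-0.168238, -0.088604)  Y=(-0.000245, -0.000007)  product (0.000041, 0.000023)
  m=+5: Y*=(-0.049559, -0.273184)  Y=(-0.000009, 0.000008)  product (0.000003, 0.000002)
  m=+6: Y*=(-0.177867, 0.199907)  Y=(-0.000000, 0.000000)  product (-0.000000, -0.000000)
  m=+7: Y*=(-0.251372, -0.015835)  Y=(0.000000, 0.000000)  product (-0.000000, -0.000000)
  m=+8: Y*=(0.272475, 0.397167)  Y=(0.000000, 0.000000)  product (0.000000, 0.000000)
Total Σ_m = (0.314967, 0.000000). Multiply by 0.739198: (0.232823, 0.000000). P_8(cos γ) = 0.232823

0.232823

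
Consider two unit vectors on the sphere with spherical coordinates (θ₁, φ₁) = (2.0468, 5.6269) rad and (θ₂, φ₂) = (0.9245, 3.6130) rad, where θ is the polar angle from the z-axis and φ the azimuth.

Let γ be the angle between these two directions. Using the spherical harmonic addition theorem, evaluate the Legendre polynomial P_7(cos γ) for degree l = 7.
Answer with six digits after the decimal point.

-0.321748

Expand P_7 via completeness: Σ_{m} conj(Y_{7,m}) at Ω₁ times Y_{7,m} at Ω₂ —
  m=-7: Y*=-0.02589 + 0.21762j  Y=0.10204 - 0.01629j  product 0.00090 + 0.02263j
  m=-6: Y*=0.29570 - 0.30211j  Y=-0.27749 - 0.08985j  product -0.10920 + 0.05726j
  m=-5: Y*=-0.34865 + 0.04907j  Y=0.31280 + 0.31227j  product -0.12438 - 0.09352j
  m=-4: Y*=-0.04934 - 0.02802j  Y=-0.09533 - 0.29271j  product -0.00350 + 0.01711j
  m=-3: Y*=0.13712 + 0.32609j  Y=0.01867 - 0.11826j  product 0.04112 - 0.01013j
  m=-2: Y*=0.02593 - 0.09816j  Y=-0.21469 + 0.29570j  product 0.02346 + 0.02874j
  m=-1: Y*=0.24711 - 0.19032j  Y=0.03105 - 0.01583j  product 0.00466 - 0.00982j
  m=+0: Y*=-0.14267 + 0.00000j  Y=0.35180 + 0.00000j  product -0.05019 + 0.00000j
  m=+1: Y*=-0.24711 - 0.19032j  Y=-0.03105 - 0.01583j  product 0.00466 + 0.00982j
  m=+2: Y*=0.02593 + 0.09816j  Y=-0.21469 - 0.29570j  product 0.02346 - 0.02874j
  m=+3: Y*=-0.13712 + 0.32609j  Y=-0.01867 - 0.11826j  product 0.04112 + 0.01013j
  m=+4: Y*=-0.04934 + 0.02802j  Y=-0.09533 + 0.29271j  product -0.00350 - 0.01711j
  m=+5: Y*=0.34865 + 0.04907j  Y=-0.31280 + 0.31227j  product -0.12438 + 0.09352j
  m=+6: Y*=0.29570 + 0.30211j  Y=-0.27749 + 0.08985j  product -0.10920 - 0.05726j
  m=+7: Y*=0.02589 + 0.21762j  Y=-0.10204 - 0.01629j  product 0.00090 - 0.02263j
Accumulated sum -0.38406 + 0.00000j; after 4π/(2l+1) scaling, -0.32175 + 0.00000j ⇒ P_7 = -0.321748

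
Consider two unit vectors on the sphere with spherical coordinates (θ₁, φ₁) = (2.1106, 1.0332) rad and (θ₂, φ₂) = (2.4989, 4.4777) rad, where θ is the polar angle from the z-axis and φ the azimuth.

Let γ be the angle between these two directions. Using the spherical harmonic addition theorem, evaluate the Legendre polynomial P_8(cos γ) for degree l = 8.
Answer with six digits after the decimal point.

Expand P_8 via completeness: Σ_{m} conj(Y_{8,m}) at Ω₁ times Y_{8,m} at Ω₂ —
  term(m=-8) = -0.00098 - 0.00085j   from Y*(Ω₁)=-0.06046 + 0.13849j, Y(Ω₂)=-0.00259 + 0.00818j
  term(m=-7) = 0.00867 + 0.01416j   from Y*(Ω₁)=-0.21089 - 0.29442j, Y(Ω₂)=-0.04573 - 0.00330j
  term(m=-6) = -0.01630 - 0.06474j   from Y*(Ω₁)=0.44272 - 0.03727j, Y(Ω₂)=-0.02433 - 0.14828j
  term(m=-5) = -0.00350 + 0.06209j   from Y*(Ω₁)=-0.08187 + 0.16793j, Y(Ω₂)=0.30692 - 0.12881j
  term(m=-4) = -0.04130 + 0.11000j   from Y*(Ω₁)=0.13367 + 0.20420j, Y(Ω₂)=0.28443 + 0.38843j
  term(m=-3) = 0.07076 - 0.09078j   from Y*(Ω₁)=-0.32466 + 0.01364j, Y(Ω₂)=-0.22929 + 0.26999j
  term(m=-2) = -0.00801 + 0.00555j   from Y*(Ω₁)=-0.04228 + 0.07821j, Y(Ω₂)=0.09778 + 0.04959j
  term(m=-1) = 0.13473 - 0.04211j   from Y*(Ω₁)=-0.17462 - 0.29290j, Y(Ω₂)=-0.09626 + 0.40260j
  term(m=+0) = 0.00088 + 0.00000j   from Y*(Ω₁)=-0.03950 + 0.00000j, Y(Ω₂)=-0.02221 + 0.00000j
  term(m=+1) = 0.13473 + 0.04211j   from Y*(Ω₁)=0.17462 - 0.29290j, Y(Ω₂)=0.09626 + 0.40260j
  term(m=+2) = -0.00801 - 0.00555j   from Y*(Ω₁)=-0.04228 - 0.07821j, Y(Ω₂)=0.09778 - 0.04959j
  term(m=+3) = 0.07076 + 0.09078j   from Y*(Ω₁)=0.32466 + 0.01364j, Y(Ω₂)=0.22929 + 0.26999j
  term(m=+4) = -0.04130 - 0.11000j   from Y*(Ω₁)=0.13367 - 0.20420j, Y(Ω₂)=0.28443 - 0.38843j
  term(m=+5) = -0.00350 - 0.06209j   from Y*(Ω₁)=0.08187 + 0.16793j, Y(Ω₂)=-0.30692 - 0.12881j
  term(m=+6) = -0.01630 + 0.06474j   from Y*(Ω₁)=0.44272 + 0.03727j, Y(Ω₂)=-0.02433 + 0.14828j
  term(m=+7) = 0.00867 - 0.01416j   from Y*(Ω₁)=0.21089 - 0.29442j, Y(Ω₂)=0.04573 - 0.00330j
  term(m=+8) = -0.00098 + 0.00085j   from Y*(Ω₁)=-0.06046 - 0.13849j, Y(Ω₂)=-0.00259 - 0.00818j
Accumulated sum 0.28903 + 0.00000j; after 4π/(2l+1) scaling, 0.21365 + 0.00000j ⇒ P_8 = 0.213652

0.213652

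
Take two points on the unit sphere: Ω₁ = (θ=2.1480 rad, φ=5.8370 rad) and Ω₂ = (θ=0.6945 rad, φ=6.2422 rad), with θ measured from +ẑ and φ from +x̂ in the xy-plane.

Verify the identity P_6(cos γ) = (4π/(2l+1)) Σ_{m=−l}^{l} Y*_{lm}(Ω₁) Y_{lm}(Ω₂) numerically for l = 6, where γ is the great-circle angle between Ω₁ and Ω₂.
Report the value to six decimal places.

Expand P_6 via completeness: Σ_{m} conj(Y_{6,m}) at Ω₁ times Y_{6,m} at Ω₂ —
  m=-6: -0.14956 - 0.07494j × 0.03220 + 0.00808j = -0.00421 - 0.00362j  (running Σ = -0.00421 - 0.00362j)
  m=-5: 0.23140 + 0.29808j × 0.13518 + 0.02810j = 0.02291 + 0.04680j  (running Σ = 0.01870 + 0.04317j)
  m=-4: -0.08500 - 0.39122j × 0.32448 + 0.05368j = -0.00658 - 0.13150j  (running Σ = 0.01211 - 0.08833j)
  m=-3: -0.01326 + 0.05607j × 0.45503 + 0.05623j = -0.00919 + 0.02477j  (running Σ = 0.00293 - 0.06356j)
  m=-2: -0.20580 + 0.25532j × 0.24938 + 0.02049j = -0.05655 + 0.05946j  (running Σ = -0.05363 - 0.00410j)
  m=-1: 0.17115 - 0.08187j × -0.24476 - 0.01004j = -0.04271 + 0.01832j  (running Σ = -0.09634 + 0.01422j)
  m=0: 0.28191 + 0.00000j × -0.33495 + 0.00000j = -0.09443 + 0.00000j  (running Σ = -0.19077 + 0.01422j)
  m=1: -0.17115 - 0.08187j × 0.24476 - 0.01004j = -0.04271 - 0.01832j  (running Σ = -0.23348 - 0.00410j)
  m=2: -0.20580 - 0.25532j × 0.24938 - 0.02049j = -0.05655 - 0.05946j  (running Σ = -0.29003 - 0.06356j)
  m=3: 0.01326 + 0.05607j × -0.45503 + 0.05623j = -0.00919 - 0.02477j  (running Σ = -0.29922 - 0.08833j)
  m=4: -0.08500 + 0.39122j × 0.32448 - 0.05368j = -0.00658 + 0.13150j  (running Σ = -0.30580 + 0.04317j)
  m=5: -0.23140 + 0.29808j × -0.13518 + 0.02810j = 0.02291 - 0.04680j  (running Σ = -0.28289 - 0.00362j)
  m=6: -0.14956 + 0.07494j × 0.03220 - 0.00808j = -0.00421 + 0.00362j  (running Σ = -0.28710 - 0.00000j)
Σ over m = -0.28710 - 0.00000j; ×(4π/13) → -0.27753 - 0.00000j. Real part: -0.277528

-0.277528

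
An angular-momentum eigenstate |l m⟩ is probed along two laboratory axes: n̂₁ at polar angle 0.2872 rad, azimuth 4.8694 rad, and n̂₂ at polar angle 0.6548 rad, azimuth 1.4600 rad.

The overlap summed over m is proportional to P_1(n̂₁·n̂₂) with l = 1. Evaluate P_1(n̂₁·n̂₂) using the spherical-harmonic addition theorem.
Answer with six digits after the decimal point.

0.594321

Expand P_1 via completeness: Σ_{m} conj(Y_{1,m}) at Ω₁ times Y_{1,m} at Ω₂ —
  term(m=-1) = (-0.019858, -0.005449)   from Y*(Ω₁)=(0.015303, -0.096664), Y(Ω₂)=(0.023265, -0.209116)
  term(m=+0) = (0.181599, 0.000000)   from Y*(Ω₁)=(0.468590, -0.000000), Y(Ω₂)=(0.387545, 0.000000)
  term(m=+1) = (-0.019858, 0.005449)   from Y*(Ω₁)=(-0.015303, -0.096664), Y(Ω₂)=(-0.023265, -0.209116)
Total Σ_m = (0.141884, 0.000000). Multiply by 4.188790: (0.594321, 0.000000). P_1(cos γ) = 0.594321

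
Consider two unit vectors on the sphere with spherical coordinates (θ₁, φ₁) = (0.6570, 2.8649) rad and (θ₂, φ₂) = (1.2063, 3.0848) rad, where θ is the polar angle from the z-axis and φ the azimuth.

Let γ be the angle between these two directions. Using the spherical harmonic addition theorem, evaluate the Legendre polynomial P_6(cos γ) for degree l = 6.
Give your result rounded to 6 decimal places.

Expand P_6 via completeness: Σ_{m} conj(Y_{6,m}) at Ω₁ times Y_{6,m} at Ω₂ —
  m=-6: Y*=(-0.002237, -0.024971)  Y=(0.302854, 0.107388)  product (0.002004, -0.007803)
  m=-5: Y*=(-0.020971, 0.110631)  Y=(-0.407696, -0.118986)  product (0.021713, -0.042608)
  m=-4: Y*=(0.131011, -0.261774)  Y=(0.105382, 0.024360)  product (0.020183, -0.024395)
  m=-3: Y*=(-0.308999, 0.337923)  Y=(0.299026, 0.051446)  product (-0.109783, 0.085151)
  m=-2: Y*=(0.277722, -0.171569)  Y=(-0.213123, -0.024312)  product (-0.063360, 0.029813)
  m=-1: Y*=(0.160384, -0.045545)  Y=(-0.235706, -0.013401)  product (-0.038414, 0.008586)
  m=+0: Y*=(-0.385284, -0.000000)  Y=(0.237134, 0.000000)  product (-0.091364, -0.000000)
  m=+1: Y*=(-0.160384, -0.045545)  Y=(0.235706, -0.013401)  product (-0.038414, -0.008586)
  m=+2: Y*=(0.277722, 0.171569)  Y=(-0.213123, 0.024312)  product (-0.063360, -0.029813)
  m=+3: Y*=(0.308999, 0.337923)  Y=(-0.299026, 0.051446)  product (-0.109783, -0.085151)
  m=+4: Y*=(0.131011, 0.261774)  Y=(0.105382, -0.024360)  product (0.020183, 0.024395)
  m=+5: Y*=(0.020971, 0.110631)  Y=(0.407696, -0.118986)  product (0.021713, 0.042608)
  m=+6: Y*=(-0.002237, 0.024971)  Y=(0.302854, -0.107388)  product (0.002004, 0.007803)
Accumulated sum (-0.426678, 0.000000); after 4π/(2l+1) scaling, (-0.412446, 0.000000) ⇒ P_6 = -0.412446

-0.412446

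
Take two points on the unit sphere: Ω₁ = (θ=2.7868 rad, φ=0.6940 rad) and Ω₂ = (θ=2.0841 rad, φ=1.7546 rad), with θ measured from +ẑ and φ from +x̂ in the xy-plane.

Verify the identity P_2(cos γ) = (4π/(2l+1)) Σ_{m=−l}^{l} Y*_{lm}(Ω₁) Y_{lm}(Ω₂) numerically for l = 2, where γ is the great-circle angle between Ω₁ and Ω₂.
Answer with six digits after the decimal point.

0.054972

Expand P_2 via completeness: Σ_{m} conj(Y_{2,m}) at Ω₁ times Y_{2,m} at Ω₂ —
  m=-2: Y*=(0.008474, 0.045840)  Y=(-0.273545, 0.105346)  product (-0.007147, -0.011647)
  m=-1: Y*=(-0.193453, -0.160969)  Y=(0.060401, 0.324909)  product (0.040616, -0.072578)
  m=+0: Y*=(0.516595, -0.000000)  Y=(-0.087233, 0.000000)  product (-0.045064, 0.000000)
  m=+1: Y*=(0.193453, -0.160969)  Y=(-0.060401, 0.324909)  product (0.040616, 0.072578)
  m=+2: Y*=(0.008474, -0.045840)  Y=(-0.273545, -0.105346)  product (-0.007147, 0.011647)
Accumulated sum (0.021873, 0.000000); after 4π/(2l+1) scaling, (0.054972, 0.000000) ⇒ P_2 = 0.054972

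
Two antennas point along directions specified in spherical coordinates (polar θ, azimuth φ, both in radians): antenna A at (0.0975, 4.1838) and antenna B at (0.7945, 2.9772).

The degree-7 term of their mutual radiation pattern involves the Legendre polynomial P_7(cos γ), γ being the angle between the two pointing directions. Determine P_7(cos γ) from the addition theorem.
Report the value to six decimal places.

Term-by-term m-sum for l=7 (normalisation 4π/15 = 0.837758):
  m=-7: Y*=-0.000000-0.000000i  Y=-0.019199-0.042986i  product -0.000000+0.000000i
  m=-6: Y*=+0.000002-0.000000i  Y=+0.095435+0.144263i  product +0.000000+0.000000i
  m=-5: Y*=-0.000018+0.000033i  Y=-0.248611-0.267491i  product +0.000013-0.000003i
  m=-4: Y*=-0.000335-0.000554i  Y=+0.356688+0.275441i  product +0.000033-0.000290i
  m=-3: Y*=+0.007952-0.000119i  Y=-0.179153-0.096291i  product -0.001436-0.000744i
  m=-2: Y*=-0.033600+0.059563i  Y=-0.239720-0.081785i  product +0.012926-0.011530i
  m=-1: Y*=-0.188074-0.322031i  Y=+0.326634+0.054185i  product -0.043982-0.115377i
  m=+0: Y*=+0.951856-0.000000i  Y=+0.161830+0.000000i  product +0.154038+0.000000i
  m=+1: Y*=+0.188074-0.322031i  Y=-0.326634+0.054185i  product -0.043982+0.115377i
  m=+2: Y*=-0.033600-0.059563i  Y=-0.239720+0.081785i  product +0.012926+0.011530i
  m=+3: Y*=-0.007952-0.000119i  Y=+0.179153-0.096291i  product -0.001436+0.000744i
  m=+4: Y*=-0.000335+0.000554i  Y=+0.356688-0.275441i  product +0.000033+0.000290i
  m=+5: Y*=+0.000018+0.000033i  Y=+0.248611-0.267491i  product +0.000013+0.000003i
  m=+6: Y*=+0.000002+0.000000i  Y=+0.095435-0.144263i  product +0.000000-0.000000i
  m=+7: Y*=+0.000000-0.000000i  Y=+0.019199-0.042986i  product -0.000000-0.000000i
Accumulated sum +0.089148+0.000000i; after 4π/(2l+1) scaling, +0.074684+0.000000i ⇒ P_7 = 0.074684

0.074684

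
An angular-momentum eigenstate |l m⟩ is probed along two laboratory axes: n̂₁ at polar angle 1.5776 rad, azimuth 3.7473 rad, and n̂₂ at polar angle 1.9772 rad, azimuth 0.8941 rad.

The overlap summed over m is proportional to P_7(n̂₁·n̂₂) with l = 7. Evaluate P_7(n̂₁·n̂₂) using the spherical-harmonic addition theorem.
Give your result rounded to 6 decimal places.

Addition theorem: P_7(cos γ) = (4π/15) Σ_m Y*_{lm}(Ω₁) Y_{lm}(Ω₂), m = −7…7:
  [-7]  conj(Y_{7,-7})(Ω₁) = 0.22751 + 0.44519j ; Y_{7,-7}(Ω₂) = 0.27580 + 0.00675j ; Δ = 0.05974 + 0.12432j
  [-6]  conj(Y_{7,-6})(Ω₁) = 0.01121 + 0.00602j ; Y_{7,-6}(Ω₂) = -0.26963 - 0.35306j ; Δ = -0.00090 - 0.00558j
  [-5]  conj(Y_{7,-5})(Ω₁) = -0.36432 + 0.04137j ; Y_{7,-5}(Ω₂) = -0.05928 + 0.24029j ; Δ = 0.01166 - 0.08999j
  [-4]  conj(Y_{7,-4})(Ω₁) = -0.01127 + 0.00986j ; Y_{7,-4}(Ω₂) = -0.18140 + 0.08425j ; Δ = 0.00121 - 0.00274j
  [-3]  conj(Y_{7,-3})(Ω₁) = 0.08084 - 0.32153j ; Y_{7,-3}(Ω₂) = 0.29372 + 0.14526j ; Δ = 0.07045 - 0.08270j
  [-2]  conj(Y_{7,-2})(Ω₁) = -0.00561 - 0.01494j ; Y_{7,-2}(Ω₂) = 0.01466 + 0.06637j ; Δ = 0.00091 - 0.00059j
  [-1]  conj(Y_{7,-1})(Ω₁) = 0.26222 + 0.18160j ; Y_{7,-1}(Ω₂) = 0.20742 - 0.25824j ; Δ = 0.10129 - 0.03005j
  [+0]  conj(Y_{7,0})(Ω₁) = 0.01625 + 0.00000j ; Y_{7,0}(Ω₂) = 0.02865 + 0.00000j ; Δ = 0.00047 + 0.00000j
  [+1]  conj(Y_{7,1})(Ω₁) = -0.26222 + 0.18160j ; Y_{7,1}(Ω₂) = -0.20742 - 0.25824j ; Δ = 0.10129 + 0.03005j
  [+2]  conj(Y_{7,2})(Ω₁) = -0.00561 + 0.01494j ; Y_{7,2}(Ω₂) = 0.01466 - 0.06637j ; Δ = 0.00091 + 0.00059j
  [+3]  conj(Y_{7,3})(Ω₁) = -0.08084 - 0.32153j ; Y_{7,3}(Ω₂) = -0.29372 + 0.14526j ; Δ = 0.07045 + 0.08270j
  [+4]  conj(Y_{7,4})(Ω₁) = -0.01127 - 0.00986j ; Y_{7,4}(Ω₂) = -0.18140 - 0.08425j ; Δ = 0.00121 + 0.00274j
  [+5]  conj(Y_{7,5})(Ω₁) = 0.36432 + 0.04137j ; Y_{7,5}(Ω₂) = 0.05928 + 0.24029j ; Δ = 0.01166 + 0.08999j
  [+6]  conj(Y_{7,6})(Ω₁) = 0.01121 - 0.00602j ; Y_{7,6}(Ω₂) = -0.26963 + 0.35306j ; Δ = -0.00090 + 0.00558j
  [+7]  conj(Y_{7,7})(Ω₁) = -0.22751 + 0.44519j ; Y_{7,7}(Ω₂) = -0.27580 + 0.00675j ; Δ = 0.05974 - 0.12432j
Σ over m = 0.48919 + 0.00000j; ×(4π/15) → 0.40982 + 0.00000j. Real part: 0.409824

0.409824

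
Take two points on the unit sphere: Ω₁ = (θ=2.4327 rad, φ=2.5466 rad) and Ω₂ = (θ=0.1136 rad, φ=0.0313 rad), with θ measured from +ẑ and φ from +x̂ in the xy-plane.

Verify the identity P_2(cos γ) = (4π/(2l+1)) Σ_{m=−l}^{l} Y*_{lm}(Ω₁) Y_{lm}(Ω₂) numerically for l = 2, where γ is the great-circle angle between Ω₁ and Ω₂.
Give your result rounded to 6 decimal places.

Term-by-term m-sum for l=2 (normalisation 4π/5 = 2.513274):
  [-2]  conj(Y_{2,-2})(Ω₁) = +0.060843-0.151973i ; Y_{2,-2}(Ω₂) = +0.004954-0.000311i ; Δ = +0.000254-0.000772i
  [-1]  conj(Y_{2,-1})(Ω₁) = +0.316157-0.213978i ; Y_{2,-1}(Ω₂) = +0.086966-0.002723i ; Δ = +0.026912-0.019470i
  [+0]  conj(Y_{2,0})(Ω₁) = +0.229801-0.000000i ; Y_{2,0}(Ω₂) = +0.618625+0.000000i ; Δ = +0.142161+0.000000i
  [+1]  conj(Y_{2,1})(Ω₁) = -0.316157-0.213978i ; Y_{2,1}(Ω₂) = -0.086966-0.002723i ; Δ = +0.026912+0.019470i
  [+2]  conj(Y_{2,2})(Ω₁) = +0.060843+0.151973i ; Y_{2,2}(Ω₂) = +0.004954+0.000311i ; Δ = +0.000254+0.000772i
Total Σ_m = +0.196494-0.000000i. Multiply by 2.513274: +0.493842-0.000000i. P_2(cos γ) = 0.493842

0.493842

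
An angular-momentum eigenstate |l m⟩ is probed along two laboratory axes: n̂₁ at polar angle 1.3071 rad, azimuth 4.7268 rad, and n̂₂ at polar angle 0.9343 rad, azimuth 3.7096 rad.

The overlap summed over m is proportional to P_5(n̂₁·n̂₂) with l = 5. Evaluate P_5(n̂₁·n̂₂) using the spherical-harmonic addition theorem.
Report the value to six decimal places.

-0.060675

Expand P_5 via completeness: Σ_{m} conj(Y_{5,m}) at Ω₁ times Y_{5,m} at Ω₂ —
  m=-5: Y*=0.02802 - 0.38826j  Y=0.14906 + 0.04636j  product 0.02218 - 0.05658j
  m=-4: Y*=0.33179 + 0.01915j  Y=-0.23539 - 0.27877j  product -0.07276 - 0.09700j
  m=-3: Y*=0.00523 - 0.12084j  Y=0.05209 + 0.38867j  product 0.04724 - 0.00426j
  m=-2: Y*=0.32768 + 0.00945j  Y=0.01643 - 0.03537j  product 0.00572 - 0.01144j
  m=-1: Y*=0.00065 - 0.04507j  Y=0.28768 - 0.18359j  product -0.00809 - 0.01309j
  m=+0: Y*=0.32114 + 0.00000j  Y=-0.12978 + 0.00000j  product -0.04168 + 0.00000j
  m=+1: Y*=-0.00065 - 0.04507j  Y=-0.28768 - 0.18359j  product -0.00809 + 0.01309j
  m=+2: Y*=0.32768 - 0.00945j  Y=0.01643 + 0.03537j  product 0.00572 + 0.01144j
  m=+3: Y*=-0.00523 - 0.12084j  Y=-0.05209 + 0.38867j  product 0.04724 + 0.00426j
  m=+4: Y*=0.33179 - 0.01915j  Y=-0.23539 + 0.27877j  product -0.07276 + 0.09700j
  m=+5: Y*=-0.02802 - 0.38826j  Y=-0.14906 + 0.04636j  product 0.02218 + 0.05658j
Σ over m = -0.05311 + 0.00000j; ×(4π/11) → -0.06067 + 0.00000j. Real part: -0.060675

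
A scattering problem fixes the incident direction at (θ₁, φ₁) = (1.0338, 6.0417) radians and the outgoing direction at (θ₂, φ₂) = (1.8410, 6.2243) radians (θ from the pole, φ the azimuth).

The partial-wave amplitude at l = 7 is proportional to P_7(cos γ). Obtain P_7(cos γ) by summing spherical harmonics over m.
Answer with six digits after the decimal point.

0.213948

Expand P_7 via completeness: Σ_{m} conj(Y_{7,m}) at Ω₁ times Y_{7,m} at Ω₂ —
  [-7]  conj(Y_{7,-7})(Ω₁) = -0.02063 - 0.17168j ; Y_{7,-7}(Ω₂) = 0.35372 + 0.15466j ; Δ = 0.01925 - 0.06392j
  [-6]  conj(Y_{7,-6})(Ω₁) = 0.04683 - 0.38233j ; Y_{7,-6}(Ω₂) = -0.37538 - 0.13843j ; Δ = -0.07051 + 0.13704j
  [-5]  conj(Y_{7,-5})(Ω₁) = 0.14672 - 0.38585j ; Y_{7,-5}(Ω₂) = -0.02153 - 0.00653j ; Δ = -0.00568 + 0.00735j
  [-4]  conj(Y_{7,-4})(Ω₁) = 0.04678 - 0.06767j ; Y_{7,-4}(Ω₂) = 0.34072 + 0.08177j ; Δ = 0.02147 - 0.01923j
  [-3]  conj(Y_{7,-3})(Ω₁) = -0.23539 + 0.20832j ; Y_{7,-3}(Ω₂) = -0.09520 - 0.01699j ; Δ = 0.02595 - 0.01583j
  [-2]  conj(Y_{7,-2})(Ω₁) = -0.20897 + 0.10958j ; Y_{7,-2}(Ω₂) = -0.30385 - 0.03595j ; Δ = 0.06744 - 0.02578j
  [-1]  conj(Y_{7,-1})(Ω₁) = 0.21944 - 0.05405j ; Y_{7,-1}(Ω₂) = 0.13894 + 0.00819j ; Δ = 0.03093 - 0.00571j
  [+0]  conj(Y_{7,0})(Ω₁) = 0.26767 + 0.00000j ; Y_{7,0}(Ω₂) = 0.29016 + 0.00000j ; Δ = 0.07767 + 0.00000j
  [+1]  conj(Y_{7,1})(Ω₁) = -0.21944 - 0.05405j ; Y_{7,1}(Ω₂) = -0.13894 + 0.00819j ; Δ = 0.03093 + 0.00571j
  [+2]  conj(Y_{7,2})(Ω₁) = -0.20897 - 0.10958j ; Y_{7,2}(Ω₂) = -0.30385 + 0.03595j ; Δ = 0.06744 + 0.02578j
  [+3]  conj(Y_{7,3})(Ω₁) = 0.23539 + 0.20832j ; Y_{7,3}(Ω₂) = 0.09520 - 0.01699j ; Δ = 0.02595 + 0.01583j
  [+4]  conj(Y_{7,4})(Ω₁) = 0.04678 + 0.06767j ; Y_{7,4}(Ω₂) = 0.34072 - 0.08177j ; Δ = 0.02147 + 0.01923j
  [+5]  conj(Y_{7,5})(Ω₁) = -0.14672 - 0.38585j ; Y_{7,5}(Ω₂) = 0.02153 - 0.00653j ; Δ = -0.00568 - 0.00735j
  [+6]  conj(Y_{7,6})(Ω₁) = 0.04683 + 0.38233j ; Y_{7,6}(Ω₂) = -0.37538 + 0.13843j ; Δ = -0.07051 - 0.13704j
  [+7]  conj(Y_{7,7})(Ω₁) = 0.02063 - 0.17168j ; Y_{7,7}(Ω₂) = -0.35372 + 0.15466j ; Δ = 0.01925 + 0.06392j
Total Σ_m = 0.25538 + 0.00000j. Multiply by 0.837758: 0.21395 + 0.00000j. P_7(cos γ) = 0.213948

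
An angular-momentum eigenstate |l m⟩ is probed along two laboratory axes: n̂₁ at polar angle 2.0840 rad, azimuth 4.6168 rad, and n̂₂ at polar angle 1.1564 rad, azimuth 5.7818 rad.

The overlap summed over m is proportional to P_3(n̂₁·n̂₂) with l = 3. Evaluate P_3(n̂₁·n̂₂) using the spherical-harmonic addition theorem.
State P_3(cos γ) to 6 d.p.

Summing Y*_{l m}(θ₁,φ₁)·Y_{l m}(θ₂,φ₂) over m ∈ [−3, 3]; prefactor 4π/(2·3+1) = 1.795196:
  m=-3: +0.078027+0.264594i × +0.021309+0.319285i = -0.082818+0.030551i  (running Σ = -0.082818+0.030551i)
  m=-2: +0.373875-0.072360i × +0.185481+0.290638i = +0.090377+0.095241i  (running Σ = +0.007559+0.125792i)
  m=-1: -0.005516-0.057527i × -0.049137-0.026932i = -0.001278+0.002975i  (running Σ = +0.006281+0.128767i)
  m=0: +0.328830-0.000000i × -0.328970+0.000000i = -0.108175+0.000000i  (running Σ = -0.101894+0.128767i)
  m=1: +0.005516-0.057527i × +0.049137-0.026932i = -0.001278-0.002975i  (running Σ = -0.103173+0.125792i)
  m=2: +0.373875+0.072360i × +0.185481-0.290638i = +0.090377-0.095241i  (running Σ = -0.012795+0.030551i)
  m=3: -0.078027+0.264594i × -0.021309+0.319285i = -0.082818-0.030551i  (running Σ = -0.095613+0.000000i)
Accumulated sum -0.095613+0.000000i; after 4π/(2l+1) scaling, -0.171645+0.000000i ⇒ P_3 = -0.171645

-0.171645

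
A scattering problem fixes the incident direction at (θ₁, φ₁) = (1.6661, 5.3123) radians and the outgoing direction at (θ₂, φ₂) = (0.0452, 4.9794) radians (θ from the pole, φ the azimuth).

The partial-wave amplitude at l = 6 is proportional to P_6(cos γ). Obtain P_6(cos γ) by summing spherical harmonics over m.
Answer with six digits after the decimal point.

Expand P_6 via completeness: Σ_{m} conj(Y_{6,m}) at Ω₁ times Y_{6,m} at Ω₂ —
  term(m=-6) = -0.000000+0.000000i   from Y*(Ω₁)=+0.421658+0.207795i, Y(Ω₂)=+0.000000+0.000000i
  term(m=-5) = +0.000000-0.000000i   from Y*(Ω₁)=-0.022036-0.154097i, Y(Ω₂)=+0.000000+0.000000i
  term(m=-4) = -0.000001-0.000005i   from Y*(Ω₁)=+0.232536-0.213158i, Y(Ω₂)=+0.000007-0.000013i
  term(m=-3) = +0.000046+0.000071i   from Y*(Ω₁)=-0.172720-0.040248i, Y(Ω₂)=-0.000344-0.000333i
  term(m=-2) = +0.002254+0.001770i   from Y*(Ω₁)=-0.098249-0.252577i, Y(Ω₂)=-0.009102+0.005382i
  term(m=-1) = -0.025721-0.008894i   from Y*(Ω₁)=-0.104237+0.152392i, Y(Ω₂)=+0.038892+0.142180i
  term(m=+0) = -0.257844-0.000000i   from Y*(Ω₁)=-0.259035-0.000000i, Y(Ω₂)=+0.995403+0.000000i
  term(m=+1) = -0.025721+0.008894i   from Y*(Ω₁)=+0.104237+0.152392i, Y(Ω₂)=-0.038892+0.142180i
  term(m=+2) = +0.002254-0.001770i   from Y*(Ω₁)=-0.098249+0.252577i, Y(Ω₂)=-0.009102-0.005382i
  term(m=+3) = +0.000046-0.000071i   from Y*(Ω₁)=+0.172720-0.040248i, Y(Ω₂)=+0.000344-0.000333i
  term(m=+4) = -0.000001+0.000005i   from Y*(Ω₁)=+0.232536+0.213158i, Y(Ω₂)=+0.000007+0.000013i
  term(m=+5) = +0.000000+0.000000i   from Y*(Ω₁)=+0.022036-0.154097i, Y(Ω₂)=-0.000000+0.000000i
  term(m=+6) = -0.000000-0.000000i   from Y*(Ω₁)=+0.421658-0.207795i, Y(Ω₂)=+0.000000-0.000000i
Total Σ_m = -0.304689+0.000000i. Multiply by 0.966644: -0.294526+0.000000i. P_6(cos γ) = -0.294526

-0.294526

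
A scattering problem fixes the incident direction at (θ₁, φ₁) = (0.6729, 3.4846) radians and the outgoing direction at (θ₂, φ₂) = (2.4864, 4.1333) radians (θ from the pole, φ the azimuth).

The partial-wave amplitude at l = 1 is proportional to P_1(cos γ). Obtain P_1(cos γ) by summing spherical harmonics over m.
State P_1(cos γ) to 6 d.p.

Summing Y*_{l m}(θ₁,φ₁)·Y_{l m}(θ₂,φ₂) over m ∈ [−1, 1]; prefactor 4π/(2·1+1) = 4.188790:
  m=-1: Y*=-0.202788-0.072420i  Y=-0.115206+0.176192i  product +0.036122-0.027386i
  m=+0: Y*=+0.382096-0.000000i  Y=-0.387428+0.000000i  product -0.148035+0.000000i
  m=+1: Y*=+0.202788-0.072420i  Y=+0.115206+0.176192i  product +0.036122+0.027386i
Total Σ_m = -0.075790+0.000000i. Multiply by 4.188790: -0.317468+0.000000i. P_1(cos γ) = -0.317468

-0.317468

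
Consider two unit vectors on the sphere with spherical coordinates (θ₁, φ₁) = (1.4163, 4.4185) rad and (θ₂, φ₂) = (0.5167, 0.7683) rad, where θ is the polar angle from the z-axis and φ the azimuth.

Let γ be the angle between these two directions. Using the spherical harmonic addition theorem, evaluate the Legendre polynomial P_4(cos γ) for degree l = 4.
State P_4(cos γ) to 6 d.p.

Summing Y*_{l m}(θ₁,φ₁)·Y_{l m}(θ₂,φ₂) over m ∈ [−4, 4]; prefactor 4π/(2·4+1) = 1.396263:
  m=-4: +0.162414-0.389302i × -0.026296-0.001801i = -0.004972+0.009944i  (running Σ = -0.004972+0.009944i)
  m=-3: +0.143408+0.118150i × -0.087898-0.097412i = -0.001096-0.024355i  (running Σ = -0.006068-0.014410i)
  m=-2: +0.226738-0.151085i × +0.011979-0.350167i = -0.050189-0.081206i  (running Σ = -0.056257-0.095616i)
  m=-1: +0.059058+0.195134i × +0.334858-0.323599i = +0.082921+0.046231i  (running Σ = +0.026664-0.049385i)
  m=0: +0.244283-0.000000i × +0.034129+0.000000i = +0.008337+0.000000i  (running Σ = +0.035001-0.049385i)
  m=1: -0.059058+0.195134i × -0.334858-0.323599i = +0.082921-0.046231i  (running Σ = +0.117922-0.095616i)
  m=2: +0.226738+0.151085i × +0.011979+0.350167i = -0.050189+0.081206i  (running Σ = +0.067733-0.014410i)
  m=3: -0.143408+0.118150i × +0.087898-0.097412i = -0.001096+0.024355i  (running Σ = +0.066637+0.009944i)
  m=4: +0.162414+0.389302i × -0.026296+0.001801i = -0.004972-0.009944i  (running Σ = +0.061665+0.000000i)
Total Σ_m = +0.061665+0.000000i. Multiply by 1.396263: +0.086101+0.000000i. P_4(cos γ) = 0.086101

0.086101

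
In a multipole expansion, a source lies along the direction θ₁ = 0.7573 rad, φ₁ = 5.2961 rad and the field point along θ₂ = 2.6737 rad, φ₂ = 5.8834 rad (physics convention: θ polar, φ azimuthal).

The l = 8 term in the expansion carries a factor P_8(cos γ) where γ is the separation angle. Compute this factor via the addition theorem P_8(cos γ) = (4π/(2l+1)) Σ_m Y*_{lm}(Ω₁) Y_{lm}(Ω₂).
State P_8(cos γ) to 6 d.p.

Expand P_8 via completeness: Σ_{m} conj(Y_{8,m}) at Ω₁ times Y_{8,m} at Ω₂ —
  term(m=-8) = -0.00000 + 0.00002j   from Y*(Ω₁)=-0.00109 - 0.02554j, Y(Ω₂)=-0.00088 - 0.00005j
  term(m=-7) = 0.00043 - 0.00062j   from Y*(Ω₁)=0.08763 - 0.06341j, Y(Ω₂)=0.00658 - 0.00235j
  term(m=-6) = -0.00881 + 0.00354j   from Y*(Ω₁)=0.25619 + 0.09663j, Y(Ω₂)=-0.02555 + 0.02346j
  term(m=-5) = 0.05279 + 0.01098j   from Y*(Ω₁)=0.09841 + 0.43388j, Y(Ω₂)=0.05032 - 0.11025j
  term(m=-4) = -0.08605 - 0.08726j   from Y*(Ω₁)=-0.28129 + 0.29356j, Y(Ω₂)=-0.00854 + 0.30130j
  term(m=-3) = 0.00287 + 0.01483j   from Y*(Ω₁)=-0.02952 - 0.00538j, Y(Ω₂)=-0.18265 - 0.46891j
  term(m=-2) = -0.06298 + 0.15056j   from Y*(Ω₁)=0.14296 + 0.33497j, Y(Ω₂)=0.31234 + 0.32132j
  term(m=-1) = -0.01149 + 0.00765j   from Y*(Ω₁)=-0.11757 + 0.17801j, Y(Ω₂)=0.05958 + 0.02517j
  term(m=+0) = -0.14440 + 0.00000j   from Y*(Ω₁)=0.30592 + 0.00000j, Y(Ω₂)=-0.47201 + 0.00000j
  term(m=+1) = -0.01149 - 0.00765j   from Y*(Ω₁)=0.11757 + 0.17801j, Y(Ω₂)=-0.05958 + 0.02517j
  term(m=+2) = -0.06298 - 0.15056j   from Y*(Ω₁)=0.14296 - 0.33497j, Y(Ω₂)=0.31234 - 0.32132j
  term(m=+3) = 0.00287 - 0.01483j   from Y*(Ω₁)=0.02952 - 0.00538j, Y(Ω₂)=0.18265 - 0.46891j
  term(m=+4) = -0.08605 + 0.08726j   from Y*(Ω₁)=-0.28129 - 0.29356j, Y(Ω₂)=-0.00854 - 0.30130j
  term(m=+5) = 0.05279 - 0.01098j   from Y*(Ω₁)=-0.09841 + 0.43388j, Y(Ω₂)=-0.05032 - 0.11025j
  term(m=+6) = -0.00881 - 0.00354j   from Y*(Ω₁)=0.25619 - 0.09663j, Y(Ω₂)=-0.02555 - 0.02346j
  term(m=+7) = 0.00043 + 0.00062j   from Y*(Ω₁)=-0.08763 - 0.06341j, Y(Ω₂)=-0.00658 - 0.00235j
  term(m=+8) = -0.00000 - 0.00002j   from Y*(Ω₁)=-0.00109 + 0.02554j, Y(Ω₂)=-0.00088 + 0.00005j
Total Σ_m = -0.37088 + 0.00000j. Multiply by 0.739198: -0.27415 + 0.00000j. P_8(cos γ) = -0.274151

-0.274151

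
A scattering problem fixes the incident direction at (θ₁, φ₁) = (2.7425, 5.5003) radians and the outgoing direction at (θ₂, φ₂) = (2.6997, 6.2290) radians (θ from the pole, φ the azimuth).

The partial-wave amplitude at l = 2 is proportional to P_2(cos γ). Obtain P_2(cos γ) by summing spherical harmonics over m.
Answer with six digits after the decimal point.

0.873434

Expand P_2 via completeness: Σ_{m} conj(Y_{2,m}) at Ω₁ times Y_{2,m} at Ω₂ —
  [-2]  conj(Y_{2,-2})(Ω₁) = 0.00029 - 0.05833j ; Y_{2,-2}(Ω₂) = 0.07023 + 0.00764j ; Δ = 0.00047 - 0.00409j
  [-1]  conj(Y_{2,-1})(Ω₁) = -0.19608 + 0.19510j ; Y_{2,-1}(Ω₂) = -0.29821 - 0.01617j ; Δ = 0.06163 - 0.05501j
  [+0]  conj(Y_{2,0})(Ω₁) = 0.48791 + 0.00000j ; Y_{2,0}(Ω₂) = 0.45774 + 0.00000j ; Δ = 0.22334 + 0.00000j
  [+1]  conj(Y_{2,1})(Ω₁) = 0.19608 + 0.19510j ; Y_{2,1}(Ω₂) = 0.29821 - 0.01617j ; Δ = 0.06163 + 0.05501j
  [+2]  conj(Y_{2,2})(Ω₁) = 0.00029 + 0.05833j ; Y_{2,2}(Ω₂) = 0.07023 - 0.00764j ; Δ = 0.00047 + 0.00409j
Total Σ_m = 0.34753 - 0.00000j. Multiply by 2.513274: 0.87343 - 0.00000j. P_2(cos γ) = 0.873434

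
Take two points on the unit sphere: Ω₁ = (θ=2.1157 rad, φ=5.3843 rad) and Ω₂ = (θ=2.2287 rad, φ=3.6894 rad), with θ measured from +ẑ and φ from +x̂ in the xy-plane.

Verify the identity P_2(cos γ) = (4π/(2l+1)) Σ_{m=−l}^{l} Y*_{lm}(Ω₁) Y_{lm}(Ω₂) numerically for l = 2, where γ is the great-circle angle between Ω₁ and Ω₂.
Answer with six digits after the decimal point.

-0.418442

Addition theorem: P_2(cos γ) = (4π/5) Σ_m Y*_{lm}(Ω₁) Y_{lm}(Ω₂), m = −2…2:
  m=-2: Y*=-0.063570-0.275248i  Y=+0.110648-0.215058i  product -0.066228-0.016784i
  m=-1: Y*=-0.213167+0.268010i  Y=+0.319088-0.194673i  product -0.015845+0.127017i
  m=+0: Y*=-0.061181-0.000000i  Y=+0.038367+0.000000i  product -0.002347-0.000000i
  m=+1: Y*=+0.213167+0.268010i  Y=-0.319088-0.194673i  product -0.015845-0.127017i
  m=+2: Y*=-0.063570+0.275248i  Y=+0.110648+0.215058i  product -0.066228+0.016784i
Total Σ_m = -0.166493+0.000000i. Multiply by 2.513274: -0.418442+0.000000i. P_2(cos γ) = -0.418442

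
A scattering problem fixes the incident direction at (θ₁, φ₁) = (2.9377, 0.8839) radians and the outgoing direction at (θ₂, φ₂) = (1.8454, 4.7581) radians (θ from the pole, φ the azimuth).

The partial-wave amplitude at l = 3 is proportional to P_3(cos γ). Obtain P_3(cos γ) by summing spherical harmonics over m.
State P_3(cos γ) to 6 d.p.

Addition theorem: P_3(cos γ) = (4π/7) Σ_m Y*_{lm}(Ω₁) Y_{lm}(Ω₂), m = −3…3:
  m=-3: (-0.003056, 0.001630) × (-0.050862, -0.368569) = (0.000756, 0.001044)  (running Σ = (0.000756, 0.001044))
  m=-2: (0.008031, -0.040239) × (0.255678, -0.023440) = (0.001110, -0.010476)  (running Σ = (0.001866, -0.009433))
  m=-1: (0.157482, 0.192020) × (-0.008988, -0.196499) = (0.036316, -0.032671)  (running Σ = (0.038183, -0.042104))
  m=0: (-0.655977, -0.000000) × (0.266374, 0.000000) = (-0.174735, -0.000000)  (running Σ = (-0.136552, -0.042104))
  m=1: (-0.157482, 0.192020) × (0.008988, -0.196499) = (0.036316, 0.032671)  (running Σ = (-0.100236, -0.009433))
  m=2: (0.008031, 0.040239) × (0.255678, 0.023440) = (0.001110, 0.010476)  (running Σ = (-0.099126, 0.001044))
  m=3: (0.003056, 0.001630) × (0.050862, -0.368569) = (0.000756, -0.001044)  (running Σ = (-0.098370, 0.000000))
Accumulated sum (-0.098370, 0.000000); after 4π/(2l+1) scaling, (-0.176593, 0.000000) ⇒ P_3 = -0.176593

-0.176593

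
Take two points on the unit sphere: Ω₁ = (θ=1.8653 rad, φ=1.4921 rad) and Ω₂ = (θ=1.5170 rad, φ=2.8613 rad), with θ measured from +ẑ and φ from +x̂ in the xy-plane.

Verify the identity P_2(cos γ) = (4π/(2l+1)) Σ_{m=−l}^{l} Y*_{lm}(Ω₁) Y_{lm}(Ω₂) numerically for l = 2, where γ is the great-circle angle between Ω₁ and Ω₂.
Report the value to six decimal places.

Expand P_2 via completeness: Σ_{m} conj(Y_{2,m}) at Ω₁ times Y_{2,m} at Ω₂ —
  term(m=-2) = -0.12532 - 0.05346j   from Y*(Ω₁)=-0.34936 + 0.05544j, Y(Ω₂)=0.32621 + 0.20478j
  term(m=-1) = -0.00178 + 0.00872j   from Y*(Ω₁)=-0.01687 - 0.21393j, Y(Ω₂)=-0.03986 - 0.01147j
  term(m=+0) = 0.07368 + 0.00000j   from Y*(Ω₁)=-0.23567 + 0.00000j, Y(Ω₂)=-0.31266 + 0.00000j
  term(m=+1) = -0.00178 - 0.00872j   from Y*(Ω₁)=0.01687 - 0.21393j, Y(Ω₂)=0.03986 - 0.01147j
  term(m=+2) = -0.12532 + 0.05346j   from Y*(Ω₁)=-0.34936 - 0.05544j, Y(Ω₂)=0.32621 - 0.20478j
Total Σ_m = -0.18051 + 0.00000j. Multiply by 2.513274: -0.45368 + 0.00000j. P_2(cos γ) = -0.453680

-0.453680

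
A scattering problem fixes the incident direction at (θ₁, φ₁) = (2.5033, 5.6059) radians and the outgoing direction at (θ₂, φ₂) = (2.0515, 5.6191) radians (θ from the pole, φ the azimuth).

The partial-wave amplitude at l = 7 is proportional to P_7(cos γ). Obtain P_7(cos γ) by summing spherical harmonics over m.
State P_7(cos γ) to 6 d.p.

-0.369084

Expand P_7 via completeness: Σ_{m} conj(Y_{7,m}) at Ω₁ times Y_{7,m} at Ω₂ —
  term(m=-7) = 0.00286 - 0.00026j   from Y*(Ω₁)=0.00038 + 0.01332j, Y(Ω₂)=-0.01373 - 0.21501j
  term(m=-6) = 0.02817 - 0.00224j   from Y*(Ω₁)=0.04062 - 0.05357j, Y(Ω₂)=0.27968 + 0.31386j
  term(m=-5) = 0.07266 - 0.00480j   from Y*(Ω₁)=-0.19741 + 0.04932j, Y(Ω₂)=-0.35216 - 0.06366j
  term(m=-4) = -0.01846 + 0.00098j   from Y*(Ω₁)=0.36316 + 0.16763j, Y(Ω₂)=-0.04089 + 0.02156j
  term(m=-3) = -0.16432 + 0.00651j   from Y*(Ω₁)=-0.20740 - 0.41749j, Y(Ω₂)=0.14432 - 0.32190j
  term(m=-2) = -0.01780 + 0.00047j   from Y*(Ω₁)=-0.03389 + 0.15428j, Y(Ω₂)=0.02709 + 0.10944j
  term(m=-1) = -0.10227 + 0.00135j   from Y*(Ω₁)=-0.25925 + 0.20848j, Y(Ω₂)=0.24211 + 0.18949j
  term(m=+0) = -0.04222 + 0.00000j   from Y*(Ω₁)=0.27496 + 0.00000j, Y(Ω₂)=-0.15357 + 0.00000j
  term(m=+1) = -0.10227 - 0.00135j   from Y*(Ω₁)=0.25925 + 0.20848j, Y(Ω₂)=-0.24211 + 0.18949j
  term(m=+2) = -0.01780 - 0.00047j   from Y*(Ω₁)=-0.03389 - 0.15428j, Y(Ω₂)=0.02709 - 0.10944j
  term(m=+3) = -0.16432 - 0.00651j   from Y*(Ω₁)=0.20740 - 0.41749j, Y(Ω₂)=-0.14432 - 0.32190j
  term(m=+4) = -0.01846 - 0.00098j   from Y*(Ω₁)=0.36316 - 0.16763j, Y(Ω₂)=-0.04089 - 0.02156j
  term(m=+5) = 0.07266 + 0.00480j   from Y*(Ω₁)=0.19741 + 0.04932j, Y(Ω₂)=0.35216 - 0.06366j
  term(m=+6) = 0.02817 + 0.00224j   from Y*(Ω₁)=0.04062 + 0.05357j, Y(Ω₂)=0.27968 - 0.31386j
  term(m=+7) = 0.00286 + 0.00026j   from Y*(Ω₁)=-0.00038 + 0.01332j, Y(Ω₂)=0.01373 - 0.21501j
Total Σ_m = -0.44056 + 0.00000j. Multiply by 0.837758: -0.36908 + 0.00000j. P_7(cos γ) = -0.369084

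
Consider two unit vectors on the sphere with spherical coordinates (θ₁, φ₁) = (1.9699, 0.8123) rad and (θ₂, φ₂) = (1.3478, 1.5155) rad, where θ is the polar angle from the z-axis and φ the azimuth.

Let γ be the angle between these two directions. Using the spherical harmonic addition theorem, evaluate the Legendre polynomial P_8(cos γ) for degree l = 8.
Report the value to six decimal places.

0.211090

Expand P_8 via completeness: Σ_{m} conj(Y_{8,m}) at Ω₁ times Y_{8,m} at Ω₂ —
  m=-8: Y*=+0.261610+0.057188i  Y=+0.381155+0.180545i  product +0.089389+0.069030i
  m=-7: Y*=-0.373583+0.253986i  Y=-0.144409+0.354257i  product -0.036028-0.169022i
  m=-6: Y*=+0.046832-0.287617i  Y=+0.081558+0.028098i  product +0.011901-0.022142i
  m=-5: Y*=-0.093449-0.122700i  Y=-0.098145+0.345888i  product +0.051612-0.020281i
  m=-4: Y*=+0.350057+0.037815i  Y=-0.034674-0.007797i  product -0.011843-0.004041i
  m=-3: Y*=-0.007448+0.006333i  Y=-0.053897+0.321912i  product -0.001637-0.002739i
  m=-2: Y*=-0.017890+0.332181i  Y=-0.088009-0.009773i  product +0.004821-0.029060i
  m=-1: Y*=-0.052666-0.055578i  Y=-0.016986+0.306860i  product +0.017949-0.015217i
  m=+0: Y*=-0.320399-0.000000i  Y=-0.103738+0.000000i  product +0.033237+0.000000i
  m=+1: Y*=+0.052666-0.055578i  Y=+0.016986+0.306860i  product +0.017949+0.015217i
  m=+2: Y*=-0.017890-0.332181i  Y=-0.088009+0.009773i  product +0.004821+0.029060i
  m=+3: Y*=+0.007448+0.006333i  Y=+0.053897+0.321912i  product -0.001637+0.002739i
  m=+4: Y*=+0.350057-0.037815i  Y=-0.034674+0.007797i  product -0.011843+0.004041i
  m=+5: Y*=+0.093449-0.122700i  Y=+0.098145+0.345888i  product +0.051612+0.020281i
  m=+6: Y*=+0.046832+0.287617i  Y=+0.081558-0.028098i  product +0.011901+0.022142i
  m=+7: Y*=+0.373583+0.253986i  Y=+0.144409+0.354257i  product -0.036028+0.169022i
  m=+8: Y*=+0.261610-0.057188i  Y=+0.381155-0.180545i  product +0.089389-0.069030i
Accumulated sum +0.285566-0.000000i; after 4π/(2l+1) scaling, +0.211090-0.000000i ⇒ P_8 = 0.211090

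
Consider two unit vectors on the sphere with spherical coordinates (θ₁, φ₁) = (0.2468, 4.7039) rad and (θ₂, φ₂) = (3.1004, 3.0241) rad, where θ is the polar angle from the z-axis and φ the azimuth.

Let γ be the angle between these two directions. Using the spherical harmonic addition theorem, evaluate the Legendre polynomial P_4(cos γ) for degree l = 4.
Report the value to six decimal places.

0.719529

Term-by-term m-sum for l=4 (normalisation 4π/9 = 1.396263):
  term(m=-4) = 0.00000 + 0.00000j   from Y*(Ω₁)=0.00158 - 0.00005j, Y(Ω₂)=0.00000 + 0.00000j
  term(m=-3) = -0.00000 + 0.00000j   from Y*(Ω₁)=0.00045 + 0.01769j, Y(Ω₂)=0.00008 + 0.00003j
  term(m=-2) = -0.00037 - 0.00008j   from Y*(Ω₁)=-0.11144 + 0.00189j, Y(Ω₂)=0.00330 + 0.00079j
  term(m=-1) = 0.00339 - 0.03098j   from Y*(Ω₁)=-0.00341 - 0.40146j, Y(Ω₂)=0.07710 + 0.00910j
  term(m=+0) = 0.50928 + 0.00000j   from Y*(Ω₁)=0.60693 + 0.00000j, Y(Ω₂)=0.83912 + 0.00000j
  term(m=+1) = 0.00339 + 0.03098j   from Y*(Ω₁)=0.00341 - 0.40146j, Y(Ω₂)=-0.07710 + 0.00910j
  term(m=+2) = -0.00037 + 0.00008j   from Y*(Ω₁)=-0.11144 - 0.00189j, Y(Ω₂)=0.00330 - 0.00079j
  term(m=+3) = -0.00000 - 0.00000j   from Y*(Ω₁)=-0.00045 + 0.01769j, Y(Ω₂)=-0.00008 + 0.00003j
  term(m=+4) = 0.00000 - 0.00000j   from Y*(Ω₁)=0.00158 + 0.00005j, Y(Ω₂)=0.00000 - 0.00000j
Total Σ_m = 0.51532 + 0.00000j. Multiply by 1.396263: 0.71953 + 0.00000j. P_4(cos γ) = 0.719529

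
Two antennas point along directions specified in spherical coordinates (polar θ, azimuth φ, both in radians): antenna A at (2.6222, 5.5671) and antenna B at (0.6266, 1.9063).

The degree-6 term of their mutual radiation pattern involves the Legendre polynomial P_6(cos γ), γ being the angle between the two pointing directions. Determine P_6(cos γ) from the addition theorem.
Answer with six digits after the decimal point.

0.260837

Summing Y*_{l m}(θ₁,φ₁)·Y_{l m}(θ₂,φ₂) over m ∈ [−6, 6]; prefactor 4π/(2·6+1) = 0.966644:
  m=-6: (-0.002918, 0.006608) × (0.008405, 0.017751) = (-0.000142, 0.000004)  (running Σ = (-0.000142, 0.000004))
  m=-5: (0.039620, -0.018596) × (-0.093451, 0.010011) = (-0.003516, 0.002134)  (running Σ = (-0.003658, 0.002138))
  m=-4: (-0.151838, -0.043210) × (0.059485, -0.255455) = (-0.020070, 0.036217)  (running Σ = (-0.023728, 0.038356))
  m=-3: (0.199691, 0.306488) × (0.379151, 0.239978) = (0.002162, 0.164127)  (running Σ = (-0.021566, 0.202482))
  m=-2: (0.068494, -0.490921) × (-0.297931, 0.236526) = (0.095709, 0.162461)  (running Σ = (0.074143, 0.364944))
  m=-1: (-0.151833, 0.132120) × (0.030734, 0.088142) = (-0.016312, -0.009322)  (running Σ = (0.057831, 0.355621))
  m=0: (-0.375095, -0.000000) × (-0.411030, 0.000000) = (0.154175, 0.000000)  (running Σ = (0.212007, 0.355621))
  m=1: (0.151833, 0.132120) × (-0.030734, 0.088142) = (-0.016312, 0.009322)  (running Σ = (0.195695, 0.364944))
  m=2: (0.068494, 0.490921) × (-0.297931, -0.236526) = (0.095709, -0.162461)  (running Σ = (0.291404, 0.202482))
  m=3: (-0.199691, 0.306488) × (-0.379151, 0.239978) = (0.002162, -0.164127)  (running Σ = (0.293567, 0.038356))
  m=4: (-0.151838, 0.043210) × (0.059485, 0.255455) = (-0.020070, -0.036217)  (running Σ = (0.273496, 0.002138))
  m=5: (-0.039620, -0.018596) × (0.093451, 0.010011) = (-0.003516, -0.002134)  (running Σ = (0.269980, 0.000004))
  m=6: (-0.002918, -0.006608) × (0.008405, -0.017751) = (-0.000142, -0.000004)  (running Σ = (0.269838, -0.000000))
Σ over m = (0.269838, -0.000000); ×(4π/13) → (0.260837, -0.000000). Real part: 0.260837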